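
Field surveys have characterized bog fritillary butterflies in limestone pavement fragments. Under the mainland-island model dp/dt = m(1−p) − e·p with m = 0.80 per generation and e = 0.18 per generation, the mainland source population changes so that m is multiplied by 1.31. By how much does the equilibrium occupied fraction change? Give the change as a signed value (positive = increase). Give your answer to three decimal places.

Before: p* = 0.80/(0.80+0.18) = 0.8163.
After: m = 1.048, e = 0.18; p* = 1.048/1.2280 = 0.8534.
Δp* = 0.8534 − 0.8163 = +0.0371.

0.037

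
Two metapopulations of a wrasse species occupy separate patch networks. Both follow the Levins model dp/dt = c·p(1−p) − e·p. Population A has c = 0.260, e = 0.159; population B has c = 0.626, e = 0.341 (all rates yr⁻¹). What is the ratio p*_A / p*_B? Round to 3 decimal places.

0.853

A: p*_A = 1 − 0.159/0.260 = 0.3885.
B: p*_B = 1 − 0.341/0.626 = 0.4553.
p*_A / p*_B = 0.3885/0.4553 = 0.8533.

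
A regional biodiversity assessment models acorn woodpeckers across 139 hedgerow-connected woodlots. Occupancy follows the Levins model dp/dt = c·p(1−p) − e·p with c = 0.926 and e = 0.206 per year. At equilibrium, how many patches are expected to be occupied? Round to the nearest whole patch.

108

p* = 1 − e/c = 1 − 0.206/0.926 = 0.7775.
Expected occupied patches = N × p* = 139 × 0.7775 = 108.08 ≈ 108.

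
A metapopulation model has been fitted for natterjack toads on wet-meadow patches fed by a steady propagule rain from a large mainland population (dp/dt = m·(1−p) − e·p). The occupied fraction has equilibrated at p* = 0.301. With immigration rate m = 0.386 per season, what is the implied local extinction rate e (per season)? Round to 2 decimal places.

0.90

At equilibrium m(1−p*) = e·p*, so e = m(1−p*)/p*.
e = 0.386 × 0.6990 / 0.301 = 0.8964.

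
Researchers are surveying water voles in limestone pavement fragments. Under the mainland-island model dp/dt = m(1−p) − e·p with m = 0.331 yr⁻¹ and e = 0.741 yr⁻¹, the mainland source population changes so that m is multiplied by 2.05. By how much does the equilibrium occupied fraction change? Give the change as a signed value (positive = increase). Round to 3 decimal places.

Before: p* = 0.331/(0.331+0.741) = 0.3088.
After: m = 0.67855, e = 0.741; p* = 0.67855/1.4196 = 0.4780.
Δp* = 0.4780 − 0.3088 = +0.1692.

0.169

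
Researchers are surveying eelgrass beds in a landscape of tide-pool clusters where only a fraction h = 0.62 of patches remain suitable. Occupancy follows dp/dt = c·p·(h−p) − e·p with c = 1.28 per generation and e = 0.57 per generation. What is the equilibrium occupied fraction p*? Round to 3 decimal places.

0.175

Setting dp/dt = 0 and dividing by p* gives c·(h−p*) = e.
So p* = h − e/c = 0.62 − 0.57/1.28 = 0.62 − 0.4453 = 0.1747.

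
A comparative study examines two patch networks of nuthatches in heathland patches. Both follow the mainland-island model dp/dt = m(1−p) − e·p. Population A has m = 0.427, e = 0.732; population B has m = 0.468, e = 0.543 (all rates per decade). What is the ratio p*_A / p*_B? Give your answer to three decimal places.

0.796

A: p*_A = m/(m+e) = 0.427/1.1590 = 0.3684.
B: p*_B = 0.468/1.0110 = 0.4629.
p*_A / p*_B = 0.3684/0.4629 = 0.7959.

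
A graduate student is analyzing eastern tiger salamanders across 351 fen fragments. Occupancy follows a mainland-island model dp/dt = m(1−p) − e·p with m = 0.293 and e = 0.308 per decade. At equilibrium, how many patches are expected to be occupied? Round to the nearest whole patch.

p* = m/(m+e) = 0.293/0.6010 = 0.4875.
Expected occupied patches = N × p* = 351 × 0.4875 = 171.12 ≈ 171.

171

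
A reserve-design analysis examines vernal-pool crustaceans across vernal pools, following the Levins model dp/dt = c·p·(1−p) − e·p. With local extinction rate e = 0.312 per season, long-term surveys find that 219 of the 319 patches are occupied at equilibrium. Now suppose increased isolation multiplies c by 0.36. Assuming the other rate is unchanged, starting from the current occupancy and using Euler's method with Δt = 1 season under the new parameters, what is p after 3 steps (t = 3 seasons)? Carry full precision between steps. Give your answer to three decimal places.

0.410

Observed p* = 219/319 = 0.68652.
Balance c(1−p*) = e gives c = e/(1 − 0.68652) = 0.312/0.31348 = 0.99528.
Starting from p₀ = 0.68652; update p ← p + (dp/dt)·Δt with the new parameters.
step 1: Δp = -0.13708, p = 0.54944
step 2: Δp = -0.08272, p = 0.46671
step 3: Δp = -0.05644, p = 0.41028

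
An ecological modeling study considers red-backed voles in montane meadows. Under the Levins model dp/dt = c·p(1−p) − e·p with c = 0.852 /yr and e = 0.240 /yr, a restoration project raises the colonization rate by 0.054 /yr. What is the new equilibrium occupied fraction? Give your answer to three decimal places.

Before: p* = 1 − 0.240/0.852 = 0.7183.
After the change, c = 0.906, e = 0.24, so p* = 1 − 0.24/0.906 = 0.7351.

0.735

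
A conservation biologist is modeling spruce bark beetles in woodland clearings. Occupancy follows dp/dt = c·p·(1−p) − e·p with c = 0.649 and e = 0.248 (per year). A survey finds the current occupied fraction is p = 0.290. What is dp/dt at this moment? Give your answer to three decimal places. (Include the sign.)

Colonization term: c·p·(1−p) = 0.649×0.290×0.7100 = 0.13363.
Extinction term: e·p = 0.07192.
dp/dt = 0.13363 − 0.07192 = 0.06171.

0.062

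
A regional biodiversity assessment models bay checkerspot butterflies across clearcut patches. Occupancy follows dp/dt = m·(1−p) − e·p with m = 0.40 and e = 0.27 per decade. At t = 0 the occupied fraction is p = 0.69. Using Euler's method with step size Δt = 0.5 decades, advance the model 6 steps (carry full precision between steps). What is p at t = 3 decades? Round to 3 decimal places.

Update rule: p ← p + [m·(1−p) − e·p]·Δt with Δt = 0.5.
p: 0.69000 → 0.65885  (Δp = -0.03115)
p: 0.65885 → 0.63814  (Δp = -0.02071)
p: 0.63814 → 0.62436  (Δp = -0.01378)
p: 0.62436 → 0.61520  (Δp = -0.00916)
p: 0.61520 → 0.60911  (Δp = -0.00609)
p: 0.60911 → 0.60506  (Δp = -0.00405)

0.605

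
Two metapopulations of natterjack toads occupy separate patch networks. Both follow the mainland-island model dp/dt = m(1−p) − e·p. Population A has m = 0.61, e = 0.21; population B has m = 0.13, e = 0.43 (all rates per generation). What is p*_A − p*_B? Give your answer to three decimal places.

A: p*_A = m/(m+e) = 0.61/0.8200 = 0.7439.
B: p*_B = 0.13/0.5600 = 0.2321.
p*_A − p*_B = 0.7439 − 0.2321 = 0.5118.

0.512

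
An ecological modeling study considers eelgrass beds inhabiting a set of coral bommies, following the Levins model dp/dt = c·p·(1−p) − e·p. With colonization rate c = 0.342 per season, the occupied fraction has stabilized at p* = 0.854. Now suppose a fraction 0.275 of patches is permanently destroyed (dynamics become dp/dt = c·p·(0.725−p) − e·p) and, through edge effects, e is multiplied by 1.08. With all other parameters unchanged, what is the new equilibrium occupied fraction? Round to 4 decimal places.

Balance c(1−p*) = e gives e = 0.342×(1 − 0.85400) = 0.04993.
New p* = 0.725 − e/c = 0.725 − 0.05392/0.34200 = 0.56734.

0.5673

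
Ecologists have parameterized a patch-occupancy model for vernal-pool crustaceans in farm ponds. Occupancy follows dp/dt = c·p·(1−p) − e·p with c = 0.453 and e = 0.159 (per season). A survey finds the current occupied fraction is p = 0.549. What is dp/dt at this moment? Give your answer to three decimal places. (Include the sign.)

Colonization term: c·p·(1−p) = 0.453×0.549×0.4510 = 0.11216.
Extinction term: e·p = 0.08729.
dp/dt = 0.11216 − 0.08729 = 0.02487.

0.025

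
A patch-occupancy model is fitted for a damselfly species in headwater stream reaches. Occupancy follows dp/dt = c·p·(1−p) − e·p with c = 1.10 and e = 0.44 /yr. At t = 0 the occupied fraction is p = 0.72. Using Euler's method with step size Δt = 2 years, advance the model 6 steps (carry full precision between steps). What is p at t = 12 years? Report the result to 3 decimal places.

0.600

Update rule: p ← p + [c·p·(1−p) − e·p]·Δt with Δt = 2.
  1  |  dp/dt·Δt = -0.190080  |  p_1 = 0.529920
  2  |  dp/dt·Δt = +0.081701  |  p_2 = 0.611621
  3  |  dp/dt·Δt = -0.015637  |  p_3 = 0.595984
  4  |  dp/dt·Δt = +0.005265  |  p_4 = 0.601250
  5  |  dp/dt·Δt = -0.001653  |  p_5 = 0.599597
  6  |  dp/dt·Δt = +0.000532  |  p_6 = 0.600129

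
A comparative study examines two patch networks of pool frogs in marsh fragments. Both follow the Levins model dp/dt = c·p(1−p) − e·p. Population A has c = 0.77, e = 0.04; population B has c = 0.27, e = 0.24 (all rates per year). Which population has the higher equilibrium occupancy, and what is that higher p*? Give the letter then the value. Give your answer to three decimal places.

A: p*_A = 1 − 0.04/0.77 = 0.9481.
B: p*_B = 1 − 0.24/0.27 = 0.1111.
A is higher at 0.9481.

A, 0.948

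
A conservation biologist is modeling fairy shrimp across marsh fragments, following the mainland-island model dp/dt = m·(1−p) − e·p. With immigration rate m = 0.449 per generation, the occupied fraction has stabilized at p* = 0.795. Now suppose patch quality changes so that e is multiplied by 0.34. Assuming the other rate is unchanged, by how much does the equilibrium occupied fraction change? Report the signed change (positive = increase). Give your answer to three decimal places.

Balance m(1−p*) = e·p* gives e = m(1−p*)/p* = 0.449×0.20500/0.79500 = 0.11578.
New p* = m/(m+e) = 0.44900/(0.44900+0.03937) = 0.91938.
Δp* = 0.91938 − 0.79500 = +0.12438.

0.124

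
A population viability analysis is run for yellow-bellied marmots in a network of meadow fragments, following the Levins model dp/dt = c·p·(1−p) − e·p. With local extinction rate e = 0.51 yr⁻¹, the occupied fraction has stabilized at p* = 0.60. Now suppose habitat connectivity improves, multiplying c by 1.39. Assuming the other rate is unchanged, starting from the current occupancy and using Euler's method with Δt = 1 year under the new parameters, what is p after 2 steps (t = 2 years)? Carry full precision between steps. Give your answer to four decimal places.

Balance c(1−p*) = e gives c = e/(1 − 0.60000) = 0.51/0.40000 = 1.27500.
Starting from p₀ = 0.60000; update p ← p + (dp/dt)·Δt with the new parameters.
  1  |  dp/dt·Δt = +0.119340  |  p_1 = 0.719340
  2  |  dp/dt·Δt = -0.009064  |  p_2 = 0.710276

0.7103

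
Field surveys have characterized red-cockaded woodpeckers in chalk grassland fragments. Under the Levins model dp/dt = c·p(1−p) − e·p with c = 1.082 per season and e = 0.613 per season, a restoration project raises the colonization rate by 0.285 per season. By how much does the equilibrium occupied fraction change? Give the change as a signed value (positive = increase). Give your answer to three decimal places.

Before: p* = 1 − 0.613/1.082 = 0.4335.
After the change, c = 1.367, e = 0.613, so p* = 1 − 0.613/1.367 = 0.5516.
Δp* = 0.5516 − 0.4335 = +0.1181.

0.118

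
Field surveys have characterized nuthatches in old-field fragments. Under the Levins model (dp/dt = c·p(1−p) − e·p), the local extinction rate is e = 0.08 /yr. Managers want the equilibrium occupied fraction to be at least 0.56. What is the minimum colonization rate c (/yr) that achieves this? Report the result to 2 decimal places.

0.18

p* = 1 − e/c ≥ 0.56 requires e/c ≤ 0.4400, i.e. c ≥ e/0.4400.
c_min = 0.08/0.4400 = 0.1818.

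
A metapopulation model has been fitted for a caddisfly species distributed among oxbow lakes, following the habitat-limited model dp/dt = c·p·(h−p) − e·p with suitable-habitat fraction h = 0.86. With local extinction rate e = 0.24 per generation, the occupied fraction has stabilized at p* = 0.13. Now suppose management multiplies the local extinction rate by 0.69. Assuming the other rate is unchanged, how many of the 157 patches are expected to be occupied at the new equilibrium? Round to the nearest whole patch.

Balance c(h−p*) = e gives c = e/(0.86 − 0.13000) = 0.24/0.73000 = 0.32877.
New p* = 0.86 − e/c = 0.86 − 0.16560/0.32877 = 0.35630.
Expected occupied = 157 × 0.35630 = 55.94 ≈ 56.

56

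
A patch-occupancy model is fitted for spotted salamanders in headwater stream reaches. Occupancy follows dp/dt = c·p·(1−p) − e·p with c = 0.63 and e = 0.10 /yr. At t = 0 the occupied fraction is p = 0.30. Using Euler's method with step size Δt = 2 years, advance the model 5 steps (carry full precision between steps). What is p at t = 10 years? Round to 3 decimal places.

0.841

Update rule: p ← p + [c·p·(1−p) − e·p]·Δt with Δt = 2.
p: 0.30000 → 0.50460  (Δp = +0.20460)
p: 0.50460 → 0.71865  (Δp = +0.21405)
p: 0.71865 → 0.82968  (Δp = +0.11103)
p: 0.82968 → 0.84180  (Δp = +0.01211)
p: 0.84180 → 0.84124  (Δp = -0.00056)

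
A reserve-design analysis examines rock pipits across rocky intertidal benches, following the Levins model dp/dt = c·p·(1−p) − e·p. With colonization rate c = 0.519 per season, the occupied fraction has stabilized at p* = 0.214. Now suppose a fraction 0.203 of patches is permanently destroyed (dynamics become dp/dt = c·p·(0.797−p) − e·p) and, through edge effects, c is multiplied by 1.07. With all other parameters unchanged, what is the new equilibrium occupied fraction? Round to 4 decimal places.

Balance c(1−p*) = e gives e = 0.519×(1 − 0.21400) = 0.40793.
New p* = 0.797 − e/c = 0.797 − 0.40793/0.55533 = 0.06243.

0.0624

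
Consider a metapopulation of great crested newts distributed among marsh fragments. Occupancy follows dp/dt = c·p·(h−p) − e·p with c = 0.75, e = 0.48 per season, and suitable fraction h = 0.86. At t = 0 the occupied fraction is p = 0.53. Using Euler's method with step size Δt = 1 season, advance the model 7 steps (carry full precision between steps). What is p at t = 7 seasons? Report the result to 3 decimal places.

0.256

Update rule: p ← p + [c·p·(h−p) − e·p]·Δt with Δt = 1.
t = 1: p = 0.53000 + (-0.12323) = 0.40677
t = 2: p = 0.40677 + (-0.05698) = 0.34979
t = 3: p = 0.34979 + (-0.03405) = 0.31574
t = 4: p = 0.31574 + (-0.02267) = 0.29307
t = 5: p = 0.29307 + (-0.01606) = 0.27701
t = 6: p = 0.27701 + (-0.01184) = 0.26517
t = 7: p = 0.26517 + (-0.00898) = 0.25618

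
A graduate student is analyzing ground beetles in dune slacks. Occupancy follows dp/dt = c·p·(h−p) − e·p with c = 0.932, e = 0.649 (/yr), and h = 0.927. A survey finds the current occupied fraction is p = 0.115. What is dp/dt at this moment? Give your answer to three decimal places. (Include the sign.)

0.012

Colonization term: c·p·(h−p) = 0.932×0.115×0.8120 = 0.08703.
Extinction term: e·p = 0.07464.
dp/dt = 0.08703 − 0.07464 = 0.01240.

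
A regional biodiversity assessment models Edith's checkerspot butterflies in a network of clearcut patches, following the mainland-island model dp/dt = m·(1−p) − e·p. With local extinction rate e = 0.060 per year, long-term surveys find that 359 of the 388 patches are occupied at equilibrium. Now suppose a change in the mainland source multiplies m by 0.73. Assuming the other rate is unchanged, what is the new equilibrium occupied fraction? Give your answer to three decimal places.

Observed p* = 359/388 = 0.92526.
Balance m(1−p*) = e·p* gives m = e·p*/(1−p*) = 0.060×0.92526/0.07474 = 0.74278.
New p* = m/(m+e) = 0.54223/(0.54223+0.06000) = 0.90037.

0.900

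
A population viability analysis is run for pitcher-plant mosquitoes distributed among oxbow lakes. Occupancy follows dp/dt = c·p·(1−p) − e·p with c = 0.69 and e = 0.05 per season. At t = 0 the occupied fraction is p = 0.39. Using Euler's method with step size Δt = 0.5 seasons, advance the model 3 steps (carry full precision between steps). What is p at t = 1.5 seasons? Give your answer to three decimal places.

0.609

Update rule: p ← p + [c·p·(1−p) − e·p]·Δt with Δt = 0.5.
t = 0.5: p = 0.39000 + (+0.07233) = 0.46233
t = 1: p = 0.46233 + (+0.07420) = 0.53653
t = 1.5: p = 0.53653 + (+0.07238) = 0.60890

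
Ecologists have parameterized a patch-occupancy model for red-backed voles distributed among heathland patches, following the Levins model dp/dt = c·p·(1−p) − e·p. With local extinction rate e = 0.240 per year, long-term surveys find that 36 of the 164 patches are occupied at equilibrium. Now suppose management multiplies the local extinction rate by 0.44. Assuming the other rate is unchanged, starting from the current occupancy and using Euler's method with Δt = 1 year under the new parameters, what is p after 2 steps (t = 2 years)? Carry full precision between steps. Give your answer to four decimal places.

Observed p* = 36/164 = 0.21951.
Balance c(1−p*) = e gives c = e/(1 − 0.21951) = 0.240/0.78049 = 0.30750.
Starting from p₀ = 0.21951; update p ← p + (dp/dt)·Δt with the new parameters.
  1  |  dp/dt·Δt = +0.029502  |  p_1 = 0.249015
  2  |  dp/dt·Δt = +0.031209  |  p_2 = 0.280223

0.2802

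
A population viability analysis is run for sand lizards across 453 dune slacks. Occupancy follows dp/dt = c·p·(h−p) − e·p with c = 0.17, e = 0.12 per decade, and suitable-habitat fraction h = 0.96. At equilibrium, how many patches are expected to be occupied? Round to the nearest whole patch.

p* = h − e/c = 0.96 − 0.7059 = 0.2541.
Expected occupied patches = N × p* = 453 × 0.2541 = 115.12 ≈ 115.

115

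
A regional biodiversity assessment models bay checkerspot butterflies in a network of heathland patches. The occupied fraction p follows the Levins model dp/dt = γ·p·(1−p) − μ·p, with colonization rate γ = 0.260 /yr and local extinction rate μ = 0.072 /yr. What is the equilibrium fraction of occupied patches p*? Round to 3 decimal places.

At equilibrium, colonization balances extinction: γ·p*·(1−p*) = μ·p*.
So p* = 1 − μ/γ = 1 − 0.072/0.260 = 1 − 0.2769 = 0.7231.

0.723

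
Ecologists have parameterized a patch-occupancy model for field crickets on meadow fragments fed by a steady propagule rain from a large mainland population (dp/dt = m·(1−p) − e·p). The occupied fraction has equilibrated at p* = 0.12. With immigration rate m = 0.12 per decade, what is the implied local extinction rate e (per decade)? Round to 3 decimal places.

0.880

At equilibrium m(1−p*) = e·p*, so e = m(1−p*)/p*.
e = 0.12 × 0.8800 / 0.12 = 0.8800.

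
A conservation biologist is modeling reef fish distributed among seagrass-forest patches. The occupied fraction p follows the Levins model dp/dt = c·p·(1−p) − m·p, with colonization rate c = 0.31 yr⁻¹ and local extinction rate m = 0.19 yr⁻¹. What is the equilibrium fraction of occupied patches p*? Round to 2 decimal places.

0.39

Setting dp/dt = 0 and dividing through by p* gives c·(1−p*) = m.
So p* = 1 − m/c = 1 − 0.19/0.31 = 1 − 0.6129 = 0.3871.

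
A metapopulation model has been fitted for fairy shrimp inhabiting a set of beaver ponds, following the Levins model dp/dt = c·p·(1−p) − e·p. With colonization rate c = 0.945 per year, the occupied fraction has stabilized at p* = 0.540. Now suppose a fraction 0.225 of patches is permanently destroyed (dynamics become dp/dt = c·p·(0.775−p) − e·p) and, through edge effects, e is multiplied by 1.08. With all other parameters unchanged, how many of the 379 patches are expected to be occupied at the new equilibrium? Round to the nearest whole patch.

Balance c(1−p*) = e gives e = 0.945×(1 − 0.54000) = 0.43470.
New p* = 0.775 − e/c = 0.775 − 0.46948/0.94500 = 0.27820.
Expected occupied = 379 × 0.27820 = 105.44 ≈ 105.

105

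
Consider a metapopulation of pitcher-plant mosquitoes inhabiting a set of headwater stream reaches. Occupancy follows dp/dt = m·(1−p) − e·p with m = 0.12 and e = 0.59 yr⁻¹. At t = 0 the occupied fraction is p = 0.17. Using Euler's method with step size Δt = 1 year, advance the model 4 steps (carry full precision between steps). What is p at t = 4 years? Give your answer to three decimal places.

0.169

Update rule: p ← p + [m·(1−p) − e·p]·Δt with Δt = 1.
p: 0.17000 → 0.16930  (Δp = -0.00070)
p: 0.16930 → 0.16910  (Δp = -0.00020)
p: 0.16910 → 0.16904  (Δp = -0.00006)
p: 0.16904 → 0.16902  (Δp = -0.00002)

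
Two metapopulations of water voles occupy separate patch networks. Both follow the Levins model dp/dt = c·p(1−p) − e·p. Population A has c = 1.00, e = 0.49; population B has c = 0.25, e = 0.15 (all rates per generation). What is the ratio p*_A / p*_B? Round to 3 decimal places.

1.275

A: p*_A = 1 − 0.49/1.00 = 0.5100.
B: p*_B = 1 − 0.15/0.25 = 0.4000.
p*_A / p*_B = 0.5100/0.4000 = 1.2750.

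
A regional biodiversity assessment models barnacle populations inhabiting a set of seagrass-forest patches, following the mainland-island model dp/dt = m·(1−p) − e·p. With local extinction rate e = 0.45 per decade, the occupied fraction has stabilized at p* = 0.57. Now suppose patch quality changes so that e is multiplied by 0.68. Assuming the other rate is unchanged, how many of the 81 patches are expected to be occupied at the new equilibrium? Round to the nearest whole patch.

54

Balance m(1−p*) = e·p* gives m = e·p*/(1−p*) = 0.45×0.57000/0.43000 = 0.59651.
New p* = m/(m+e) = 0.59651/(0.59651+0.30600) = 0.66095.
Expected occupied = 81 × 0.66095 = 53.54 ≈ 54.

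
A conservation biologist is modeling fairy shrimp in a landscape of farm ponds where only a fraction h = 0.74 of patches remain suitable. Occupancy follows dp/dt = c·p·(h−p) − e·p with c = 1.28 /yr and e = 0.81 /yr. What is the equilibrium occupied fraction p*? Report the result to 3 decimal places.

Setting dp/dt = 0 and dividing by p* gives c·(h−p*) = e.
So p* = h − e/c = 0.74 − 0.81/1.28 = 0.74 − 0.6328 = 0.1072.

0.107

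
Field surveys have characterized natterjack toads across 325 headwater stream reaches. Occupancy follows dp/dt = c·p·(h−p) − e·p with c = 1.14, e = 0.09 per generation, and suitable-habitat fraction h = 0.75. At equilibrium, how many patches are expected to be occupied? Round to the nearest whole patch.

218

p* = h − e/c = 0.75 − 0.0789 = 0.6711.
Expected occupied patches = N × p* = 325 × 0.6711 = 218.09 ≈ 218.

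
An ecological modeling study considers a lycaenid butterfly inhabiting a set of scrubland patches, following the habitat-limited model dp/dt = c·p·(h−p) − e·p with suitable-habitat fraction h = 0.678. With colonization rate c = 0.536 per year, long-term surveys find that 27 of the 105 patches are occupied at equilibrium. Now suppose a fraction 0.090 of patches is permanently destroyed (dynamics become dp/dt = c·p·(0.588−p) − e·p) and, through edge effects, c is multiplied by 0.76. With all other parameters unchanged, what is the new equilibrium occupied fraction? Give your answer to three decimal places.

0.034

Observed p* = 27/105 = 0.25714.
Balance c(h−p*) = e gives e = 0.536×(0.678 − 0.25714) = 0.22558.
New p* = 0.588 − e/c = 0.588 − 0.22558/0.40736 = 0.03424.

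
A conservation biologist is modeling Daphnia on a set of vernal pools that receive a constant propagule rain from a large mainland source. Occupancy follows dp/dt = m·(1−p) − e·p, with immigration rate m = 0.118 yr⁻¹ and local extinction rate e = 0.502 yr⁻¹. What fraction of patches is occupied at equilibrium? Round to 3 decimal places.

0.190

Setting dp/dt = 0: m − m·p* = e·p*, so m = (m+e)·p*.
p* = m/(m+e) = 0.118/(0.118+0.502) = 0.118/0.6200 = 0.1903.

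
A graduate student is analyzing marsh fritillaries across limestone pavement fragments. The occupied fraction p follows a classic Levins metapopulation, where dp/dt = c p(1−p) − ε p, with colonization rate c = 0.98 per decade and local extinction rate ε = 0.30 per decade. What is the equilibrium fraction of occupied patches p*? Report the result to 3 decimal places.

At equilibrium, colonization balances extinction: c·p*·(1−p*) = ε·p*.
So p* = 1 − ε/c = 1 − 0.30/0.98 = 1 − 0.3061 = 0.6939.

0.694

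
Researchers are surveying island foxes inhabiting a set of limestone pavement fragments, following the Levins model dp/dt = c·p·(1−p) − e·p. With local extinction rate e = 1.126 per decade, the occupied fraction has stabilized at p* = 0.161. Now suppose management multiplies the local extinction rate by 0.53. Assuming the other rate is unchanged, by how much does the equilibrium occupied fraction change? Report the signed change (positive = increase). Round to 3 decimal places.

Balance c(1−p*) = e gives c = e/(1 − 0.16100) = 1.126/0.83900 = 1.34207.
New p* = 1 − e/c = 1 − 0.59678/1.34207 = 0.55533.
Δp* = 0.55533 − 0.16100 = +0.39433.

0.394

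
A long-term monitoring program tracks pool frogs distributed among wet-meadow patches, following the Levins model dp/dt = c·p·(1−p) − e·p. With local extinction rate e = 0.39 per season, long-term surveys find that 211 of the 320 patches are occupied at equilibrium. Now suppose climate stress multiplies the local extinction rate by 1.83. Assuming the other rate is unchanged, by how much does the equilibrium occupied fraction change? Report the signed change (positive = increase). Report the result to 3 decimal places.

-0.283

Observed p* = 211/320 = 0.65938.
Balance c(1−p*) = e gives c = e/(1 − 0.65938) = 0.39/0.34062 = 1.14497.
New p* = 1 − e/c = 1 − 0.71370/1.14497 = 0.37666.
Δp* = 0.37666 − 0.65938 = -0.28272.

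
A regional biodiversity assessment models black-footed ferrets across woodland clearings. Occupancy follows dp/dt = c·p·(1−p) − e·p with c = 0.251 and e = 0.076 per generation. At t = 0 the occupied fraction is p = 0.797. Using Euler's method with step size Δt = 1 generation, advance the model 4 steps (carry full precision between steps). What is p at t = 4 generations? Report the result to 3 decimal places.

Update rule: p ← p + [c·p·(1−p) − e·p]·Δt with Δt = 1.
step 1: Δp = -0.01996, p = 0.77704
step 2: Δp = -0.01557, p = 0.76147
step 3: Δp = -0.01228, p = 0.74919
step 4: Δp = -0.00977, p = 0.73941

0.739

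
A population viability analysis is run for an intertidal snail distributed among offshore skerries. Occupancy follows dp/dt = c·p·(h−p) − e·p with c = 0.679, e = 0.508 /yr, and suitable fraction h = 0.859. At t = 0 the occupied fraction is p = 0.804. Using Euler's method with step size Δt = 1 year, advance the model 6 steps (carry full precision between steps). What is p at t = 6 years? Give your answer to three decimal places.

Update rule: p ← p + [c·p·(h−p) − e·p]·Δt with Δt = 1.
  1  |  dp/dt·Δt = -0.378407  |  p_1 = 0.425593
  2  |  dp/dt·Δt = -0.090956  |  p_2 = 0.334637
  3  |  dp/dt·Δt = -0.050851  |  p_3 = 0.283786
  4  |  dp/dt·Δt = -0.033325  |  p_4 = 0.250461
  5  |  dp/dt·Δt = -0.023744  |  p_5 = 0.226717
  6  |  dp/dt·Δt = -0.017838  |  p_6 = 0.208879

0.209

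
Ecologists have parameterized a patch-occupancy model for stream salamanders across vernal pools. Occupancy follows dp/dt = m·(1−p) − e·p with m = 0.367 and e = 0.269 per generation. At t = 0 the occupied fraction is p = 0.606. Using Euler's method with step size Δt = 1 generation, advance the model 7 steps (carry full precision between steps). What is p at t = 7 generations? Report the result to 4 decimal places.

0.5771

Update rule: p ← p + [m·(1−p) − e·p]·Δt with Δt = 1.
step 1: Δp = -0.01842, p = 0.58758
step 2: Δp = -0.00670, p = 0.58088
step 3: Δp = -0.00244, p = 0.57844
step 4: Δp = -0.00089, p = 0.57755
step 5: Δp = -0.00032, p = 0.57723
step 6: Δp = -0.00012, p = 0.57711
step 7: Δp = -0.00004, p = 0.57707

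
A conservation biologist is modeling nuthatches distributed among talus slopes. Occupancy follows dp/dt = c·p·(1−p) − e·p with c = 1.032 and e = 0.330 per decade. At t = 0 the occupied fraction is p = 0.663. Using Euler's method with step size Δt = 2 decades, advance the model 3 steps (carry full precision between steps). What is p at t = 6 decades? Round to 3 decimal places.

Update rule: p ← p + [c·p·(1−p) − e·p]·Δt with Δt = 2.
  1  |  dp/dt·Δt = +0.023582  |  p_1 = 0.686582
  2  |  dp/dt·Δt = -0.008997  |  p_2 = 0.677584
  3  |  dp/dt·Δt = +0.003704  |  p_3 = 0.681288

0.681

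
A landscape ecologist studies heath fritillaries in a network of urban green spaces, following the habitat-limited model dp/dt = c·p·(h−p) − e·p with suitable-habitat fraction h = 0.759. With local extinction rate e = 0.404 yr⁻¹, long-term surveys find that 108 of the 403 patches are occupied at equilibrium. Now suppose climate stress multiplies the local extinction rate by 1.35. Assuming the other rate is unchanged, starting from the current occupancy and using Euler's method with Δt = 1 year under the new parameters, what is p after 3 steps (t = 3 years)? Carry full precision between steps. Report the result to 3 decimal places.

Observed p* = 108/403 = 0.26799.
Balance c(h−p*) = e gives c = e/(0.759 − 0.26799) = 0.404/0.49101 = 0.82279.
Starting from p₀ = 0.26799; update p ← p + (dp/dt)·Δt with the new parameters.
p: 0.26799 → 0.23010  (Δp = -0.03789)
p: 0.23010 → 0.20473  (Δp = -0.02536)
p: 0.20473 → 0.18644  (Δp = -0.01829)

0.186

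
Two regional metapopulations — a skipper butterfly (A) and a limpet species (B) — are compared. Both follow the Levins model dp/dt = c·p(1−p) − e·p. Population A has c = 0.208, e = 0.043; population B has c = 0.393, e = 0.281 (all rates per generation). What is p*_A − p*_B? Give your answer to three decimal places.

A: p*_A = 1 − 0.043/0.208 = 0.7933.
B: p*_B = 1 − 0.281/0.393 = 0.2850.
p*_A − p*_B = 0.7933 − 0.2850 = 0.5083.

0.508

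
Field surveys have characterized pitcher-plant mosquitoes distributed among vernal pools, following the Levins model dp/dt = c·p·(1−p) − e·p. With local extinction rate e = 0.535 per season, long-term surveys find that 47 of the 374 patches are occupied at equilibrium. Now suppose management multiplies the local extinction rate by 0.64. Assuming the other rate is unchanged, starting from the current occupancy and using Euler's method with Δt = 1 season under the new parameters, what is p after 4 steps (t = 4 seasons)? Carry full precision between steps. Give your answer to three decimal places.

0.235

Observed p* = 47/374 = 0.12567.
Balance c(1−p*) = e gives c = e/(1 − 0.12567) = 0.535/0.87433 = 0.61190.
Starting from p₀ = 0.12567; update p ← p + (dp/dt)·Δt with the new parameters.
t = 1: p = 0.12567 + (+0.02420) = 0.14987
t = 2: p = 0.14987 + (+0.02665) = 0.17652
t = 3: p = 0.17652 + (+0.02851) = 0.20502
t = 4: p = 0.20502 + (+0.02953) = 0.23456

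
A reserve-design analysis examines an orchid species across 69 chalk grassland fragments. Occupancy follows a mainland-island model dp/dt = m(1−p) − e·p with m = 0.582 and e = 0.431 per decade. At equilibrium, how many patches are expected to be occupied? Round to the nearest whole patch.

40

p* = m/(m+e) = 0.582/1.0130 = 0.5745.
Expected occupied patches = N × p* = 69 × 0.5745 = 39.64 ≈ 40.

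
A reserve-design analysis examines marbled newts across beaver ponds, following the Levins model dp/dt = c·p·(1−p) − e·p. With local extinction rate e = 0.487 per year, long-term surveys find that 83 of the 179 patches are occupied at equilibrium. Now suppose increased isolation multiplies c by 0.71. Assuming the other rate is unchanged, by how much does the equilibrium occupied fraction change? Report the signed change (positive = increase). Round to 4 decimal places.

Observed p* = 83/179 = 0.46369.
Balance c(1−p*) = e gives c = e/(1 − 0.46369) = 0.487/0.53631 = 0.90806.
New p* = 1 − e/c = 1 − 0.48700/0.64472 = 0.24463.
Δp* = 0.24463 − 0.46369 = -0.21906.

-0.2191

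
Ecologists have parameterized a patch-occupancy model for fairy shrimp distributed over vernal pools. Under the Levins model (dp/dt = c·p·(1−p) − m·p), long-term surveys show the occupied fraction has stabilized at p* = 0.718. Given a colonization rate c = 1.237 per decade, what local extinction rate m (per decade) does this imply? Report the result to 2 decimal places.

At equilibrium c(1−p*) = m.
m = 1.237 × (1 − 0.718) = 1.237 × 0.2820 = 0.3488.

0.35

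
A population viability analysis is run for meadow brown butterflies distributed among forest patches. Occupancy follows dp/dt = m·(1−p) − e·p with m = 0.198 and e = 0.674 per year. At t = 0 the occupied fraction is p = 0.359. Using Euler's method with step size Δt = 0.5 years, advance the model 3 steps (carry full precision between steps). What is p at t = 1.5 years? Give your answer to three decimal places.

0.251

Update rule: p ← p + [m·(1−p) − e·p]·Δt with Δt = 0.5.
p: 0.35900 → 0.30148  (Δp = -0.05752)
p: 0.30148 → 0.26903  (Δp = -0.03244)
p: 0.26903 → 0.25073  (Δp = -0.01830)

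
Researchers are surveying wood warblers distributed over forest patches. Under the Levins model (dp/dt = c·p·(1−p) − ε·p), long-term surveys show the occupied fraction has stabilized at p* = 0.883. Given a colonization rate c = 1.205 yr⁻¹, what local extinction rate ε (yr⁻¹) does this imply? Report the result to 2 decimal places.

0.14

At equilibrium c(1−p*) = ε.
ε = 1.205 × (1 − 0.883) = 1.205 × 0.1170 = 0.1410.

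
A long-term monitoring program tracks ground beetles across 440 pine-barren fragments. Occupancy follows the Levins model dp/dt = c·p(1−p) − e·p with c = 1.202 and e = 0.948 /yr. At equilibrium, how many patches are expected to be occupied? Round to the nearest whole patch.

93

p* = 1 − e/c = 1 − 0.948/1.202 = 0.2113.
Expected occupied patches = N × p* = 440 × 0.2113 = 92.98 ≈ 93.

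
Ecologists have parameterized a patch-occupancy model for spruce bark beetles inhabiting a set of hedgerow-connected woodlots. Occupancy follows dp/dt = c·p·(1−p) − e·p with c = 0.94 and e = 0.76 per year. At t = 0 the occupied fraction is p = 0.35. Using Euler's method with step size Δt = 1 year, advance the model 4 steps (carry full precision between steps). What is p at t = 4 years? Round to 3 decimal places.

0.235

Update rule: p ← p + [c·p·(1−p) − e·p]·Δt with Δt = 1.
t = 1: p = 0.35000 + (-0.05215) = 0.29785
t = 2: p = 0.29785 + (-0.02978) = 0.26807
t = 3: p = 0.26807 + (-0.01930) = 0.24877
t = 4: p = 0.24877 + (-0.01340) = 0.23538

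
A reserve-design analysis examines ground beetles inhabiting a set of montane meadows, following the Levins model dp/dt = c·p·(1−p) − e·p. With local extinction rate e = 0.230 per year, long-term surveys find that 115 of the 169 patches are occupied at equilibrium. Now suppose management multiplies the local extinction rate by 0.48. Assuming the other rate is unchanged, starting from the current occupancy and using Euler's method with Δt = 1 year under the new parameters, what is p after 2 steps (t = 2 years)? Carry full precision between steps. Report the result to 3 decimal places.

0.808

Observed p* = 115/169 = 0.68047.
Balance c(1−p*) = e gives c = e/(1 − 0.68047) = 0.230/0.31953 = 0.71981.
Starting from p₀ = 0.68047; update p ← p + (dp/dt)·Δt with the new parameters.
p: 0.68047 → 0.76186  (Δp = +0.08138)
p: 0.76186 → 0.80835  (Δp = +0.04649)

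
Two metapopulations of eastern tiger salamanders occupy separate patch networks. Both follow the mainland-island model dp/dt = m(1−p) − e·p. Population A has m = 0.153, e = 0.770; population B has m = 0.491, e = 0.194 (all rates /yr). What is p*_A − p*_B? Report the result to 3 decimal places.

A: p*_A = m/(m+e) = 0.153/0.9230 = 0.1658.
B: p*_B = 0.491/0.6850 = 0.7168.
p*_A − p*_B = 0.1658 − 0.7168 = -0.5510.

-0.551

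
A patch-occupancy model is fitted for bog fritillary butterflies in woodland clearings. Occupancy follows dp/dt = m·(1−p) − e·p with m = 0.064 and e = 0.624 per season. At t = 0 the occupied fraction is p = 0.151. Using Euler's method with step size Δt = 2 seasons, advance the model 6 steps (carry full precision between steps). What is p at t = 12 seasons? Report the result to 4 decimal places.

0.0932

Update rule: p ← p + [m·(1−p) − e·p]·Δt with Δt = 2.
p: 0.15100 → 0.07122  (Δp = -0.07978)
p: 0.07122 → 0.10122  (Δp = +0.03000)
p: 0.10122 → 0.08994  (Δp = -0.01128)
p: 0.08994 → 0.09418  (Δp = +0.00424)
p: 0.09418 → 0.09259  (Δp = -0.00159)
p: 0.09259 → 0.09319  (Δp = +0.00060)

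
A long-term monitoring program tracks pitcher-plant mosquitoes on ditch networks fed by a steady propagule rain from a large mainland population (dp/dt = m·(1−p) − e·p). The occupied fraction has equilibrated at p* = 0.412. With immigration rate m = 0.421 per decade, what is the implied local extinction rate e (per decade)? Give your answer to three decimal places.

At equilibrium m(1−p*) = e·p*, so e = m(1−p*)/p*.
e = 0.421 × 0.5880 / 0.412 = 0.6008.

0.601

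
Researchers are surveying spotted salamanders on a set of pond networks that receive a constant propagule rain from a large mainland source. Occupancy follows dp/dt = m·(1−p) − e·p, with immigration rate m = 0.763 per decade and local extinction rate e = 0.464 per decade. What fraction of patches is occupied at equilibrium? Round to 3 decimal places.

0.622

At equilibrium the propagule rain into empty patches balances local extinction: m(1−p*) = e·p*.
p* = m/(m+e) = 0.763/(0.763+0.464) = 0.763/1.2270 = 0.6218.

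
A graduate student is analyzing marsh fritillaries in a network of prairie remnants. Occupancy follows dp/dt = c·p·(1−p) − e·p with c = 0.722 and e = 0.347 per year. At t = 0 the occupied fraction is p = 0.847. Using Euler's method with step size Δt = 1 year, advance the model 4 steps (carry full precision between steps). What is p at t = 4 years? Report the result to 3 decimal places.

0.543

Update rule: p ← p + [c·p·(1−p) − e·p]·Δt with Δt = 1.
  1  |  dp/dt·Δt = -0.200344  |  p_1 = 0.646656
  2  |  dp/dt·Δt = -0.059418  |  p_2 = 0.587237
  3  |  dp/dt·Δt = -0.028766  |  p_3 = 0.558471
  4  |  dp/dt·Δt = -0.015758  |  p_4 = 0.542713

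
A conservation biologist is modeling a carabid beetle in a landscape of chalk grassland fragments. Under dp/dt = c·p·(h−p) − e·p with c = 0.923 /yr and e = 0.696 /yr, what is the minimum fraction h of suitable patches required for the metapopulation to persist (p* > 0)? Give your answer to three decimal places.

p* = h − e/c is positive only when h > e/c.
h_min = e/c = 0.696/0.923 = 0.7541.

0.754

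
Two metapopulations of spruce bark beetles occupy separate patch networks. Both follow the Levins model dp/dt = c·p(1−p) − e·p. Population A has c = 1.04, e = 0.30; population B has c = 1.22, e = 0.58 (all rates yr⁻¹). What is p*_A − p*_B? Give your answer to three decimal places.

0.187

A: p*_A = 1 − 0.30/1.04 = 0.7115.
B: p*_B = 1 − 0.58/1.22 = 0.5246.
p*_A − p*_B = 0.7115 − 0.5246 = 0.1869.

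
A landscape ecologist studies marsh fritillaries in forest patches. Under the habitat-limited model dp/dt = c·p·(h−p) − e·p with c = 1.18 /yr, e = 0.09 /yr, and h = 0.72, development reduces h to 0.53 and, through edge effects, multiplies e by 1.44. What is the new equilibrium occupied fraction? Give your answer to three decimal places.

Before: p* = h − e/c = 0.72 − 0.09/1.18 = 0.72 − 0.0763 = 0.6437.
After: c = 1.18, e = 0.1296, h = 0.53; p* = 0.53 − 0.1296/1.18 = 0.4202.

0.420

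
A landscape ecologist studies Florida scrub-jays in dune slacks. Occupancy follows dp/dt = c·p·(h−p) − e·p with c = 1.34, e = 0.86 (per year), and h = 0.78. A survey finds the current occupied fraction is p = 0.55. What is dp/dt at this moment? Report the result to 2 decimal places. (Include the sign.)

Colonization term: c·p·(h−p) = 1.34×0.55×0.2300 = 0.16951.
Extinction term: e·p = 0.47300.
dp/dt = 0.16951 − 0.47300 = -0.30349.

-0.30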